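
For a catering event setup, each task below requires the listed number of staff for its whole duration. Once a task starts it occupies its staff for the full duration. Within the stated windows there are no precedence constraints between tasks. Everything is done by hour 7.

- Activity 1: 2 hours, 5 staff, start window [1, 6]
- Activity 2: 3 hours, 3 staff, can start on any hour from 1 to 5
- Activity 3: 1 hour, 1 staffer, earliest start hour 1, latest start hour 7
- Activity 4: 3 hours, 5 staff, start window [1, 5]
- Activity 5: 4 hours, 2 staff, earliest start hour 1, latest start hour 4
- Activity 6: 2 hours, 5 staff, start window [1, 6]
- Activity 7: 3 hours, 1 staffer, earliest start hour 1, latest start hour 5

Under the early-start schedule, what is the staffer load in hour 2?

At early start, hour 2 has: Activity 1, Activity 2, Activity 4, Activity 5, Activity 6, Activity 7.
Demand: 5 + 3 + 5 + 2 + 5 + 1 = 21.

21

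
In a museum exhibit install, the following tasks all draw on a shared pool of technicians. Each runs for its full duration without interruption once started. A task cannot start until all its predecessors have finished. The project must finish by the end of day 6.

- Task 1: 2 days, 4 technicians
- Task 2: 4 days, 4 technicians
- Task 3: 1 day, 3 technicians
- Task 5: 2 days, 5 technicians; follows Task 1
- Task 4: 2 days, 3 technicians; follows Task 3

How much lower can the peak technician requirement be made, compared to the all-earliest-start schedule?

Early-start peak: d1:11  d2:11  d3:12  d4:9  d5:0  d6:0 ⇒ 12.
Leveled (Task 1@1, Task 2@1, Task 3@3, Task 5@5, Task 4@4): d1:8  d2:8  d3:7  d4:7  d5:8  d6:5 ⇒ 8.
Reduction 12 − 8 = 4.

4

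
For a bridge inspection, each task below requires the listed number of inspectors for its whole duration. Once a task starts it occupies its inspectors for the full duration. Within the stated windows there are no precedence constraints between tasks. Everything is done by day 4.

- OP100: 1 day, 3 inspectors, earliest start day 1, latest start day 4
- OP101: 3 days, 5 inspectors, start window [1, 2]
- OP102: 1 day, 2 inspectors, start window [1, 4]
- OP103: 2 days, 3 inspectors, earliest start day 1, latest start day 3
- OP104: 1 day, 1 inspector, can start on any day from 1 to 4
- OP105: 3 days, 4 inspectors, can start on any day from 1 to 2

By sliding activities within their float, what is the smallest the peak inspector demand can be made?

Early-start (OP100@1, OP101@1, OP102@1, OP103@1, OP104@1, OP105@1) gives peak 18: d1:18  d2:12  d3:9  d4:0.
Shift OP103→2, OP105→2.
Schedule OP100@1, OP101@1, OP102@1, OP103@2, OP104@1, OP105@2: d1:11  d2:12  d3:12  d4:4 — peak 12.

12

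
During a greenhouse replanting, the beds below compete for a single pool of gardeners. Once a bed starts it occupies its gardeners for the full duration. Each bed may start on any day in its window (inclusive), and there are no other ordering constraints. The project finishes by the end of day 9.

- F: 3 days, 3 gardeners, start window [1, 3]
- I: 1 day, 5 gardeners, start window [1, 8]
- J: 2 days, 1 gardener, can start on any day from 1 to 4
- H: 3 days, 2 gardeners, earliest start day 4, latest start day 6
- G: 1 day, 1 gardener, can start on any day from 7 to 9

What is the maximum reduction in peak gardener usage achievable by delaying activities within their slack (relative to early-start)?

Early-start peak: d1:9  d2:4  d3:3  d4:2  d5:2  d6:2  d7:1  d8:0  d9:0 ⇒ 9.
Leveled (F@1, I@4, J@1, H@5, G@7): d1:4  d2:4  d3:3  d4:5  d5:2  d6:2  d7:3  d8:0  d9:0 ⇒ 5.
Reduction 9 − 5 = 4.

4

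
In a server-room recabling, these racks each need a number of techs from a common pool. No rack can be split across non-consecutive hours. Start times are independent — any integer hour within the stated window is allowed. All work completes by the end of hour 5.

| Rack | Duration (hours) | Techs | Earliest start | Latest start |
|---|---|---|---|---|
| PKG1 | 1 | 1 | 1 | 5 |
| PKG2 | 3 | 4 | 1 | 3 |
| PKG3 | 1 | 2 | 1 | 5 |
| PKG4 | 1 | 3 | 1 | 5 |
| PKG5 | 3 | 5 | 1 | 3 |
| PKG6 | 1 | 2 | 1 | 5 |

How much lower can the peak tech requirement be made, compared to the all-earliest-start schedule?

8

Early-start peak: h1:17  h2:9  h3:9  h4:0  h5:0 ⇒ 17.
Leveled (PKG1@1, PKG2@1, PKG3@1, PKG4@2, PKG5@3, PKG6@1): h1:9  h2:7  h3:9  h4:5  h5:5 ⇒ 9.
Reduction 17 − 9 = 8.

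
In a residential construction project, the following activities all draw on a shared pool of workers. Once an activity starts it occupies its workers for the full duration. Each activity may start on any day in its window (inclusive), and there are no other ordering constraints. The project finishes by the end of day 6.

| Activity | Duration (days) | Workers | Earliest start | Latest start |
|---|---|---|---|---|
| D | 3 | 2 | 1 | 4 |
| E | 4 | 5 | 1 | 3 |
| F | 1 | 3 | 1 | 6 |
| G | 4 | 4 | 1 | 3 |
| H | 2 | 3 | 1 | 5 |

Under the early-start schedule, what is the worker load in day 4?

At early start, day 4 has: E, G.
Demand: 5 + 4 = 9.

9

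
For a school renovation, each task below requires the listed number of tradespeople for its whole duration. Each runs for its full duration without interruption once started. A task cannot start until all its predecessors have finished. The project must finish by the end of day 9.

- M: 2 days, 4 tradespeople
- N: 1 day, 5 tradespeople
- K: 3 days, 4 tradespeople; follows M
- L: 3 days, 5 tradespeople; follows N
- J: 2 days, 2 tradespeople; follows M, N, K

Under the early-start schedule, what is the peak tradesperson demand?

Early-start schedule: M@1, N@1, K@3, L@2, J@6.
Load per day: day 1: 9, day 2: 9, day 3: 9, day 4: 9, day 5: 4, day 6: 2, day 7: 2, day 8: 0, day 9: 0.
Peak is 9.

9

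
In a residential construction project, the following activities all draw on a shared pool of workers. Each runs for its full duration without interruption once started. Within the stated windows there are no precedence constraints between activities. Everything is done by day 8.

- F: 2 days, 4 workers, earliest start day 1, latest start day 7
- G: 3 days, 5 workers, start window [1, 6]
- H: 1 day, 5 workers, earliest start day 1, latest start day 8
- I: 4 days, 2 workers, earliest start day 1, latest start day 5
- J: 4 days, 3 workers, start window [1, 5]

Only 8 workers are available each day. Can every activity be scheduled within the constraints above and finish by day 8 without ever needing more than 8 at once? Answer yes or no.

Schedule F@1, G@5, H@8, I@3, J@1: d1:7  d2:7  d3:5  d4:5  d5:7  d6:7  d7:5  d8:5 — peak 7 ≤ 8.

yes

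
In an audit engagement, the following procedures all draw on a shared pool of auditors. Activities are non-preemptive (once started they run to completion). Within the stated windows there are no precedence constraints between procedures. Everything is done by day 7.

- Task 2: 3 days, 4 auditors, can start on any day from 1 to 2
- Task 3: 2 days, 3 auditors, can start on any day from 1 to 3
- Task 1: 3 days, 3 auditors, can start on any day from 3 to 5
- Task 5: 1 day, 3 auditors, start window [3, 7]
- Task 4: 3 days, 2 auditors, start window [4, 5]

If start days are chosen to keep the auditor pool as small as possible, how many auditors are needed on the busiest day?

7

Early-start (Task 2@1, Task 3@1, Task 1@3, Task 5@3, Task 4@4) gives peak 10: d1:7  d2:7  d3:10  d4:5  d5:5  d6:2  d7:0.
Shift Task 5→4, Task 4→5.
Schedule Task 2@1, Task 3@1, Task 1@3, Task 5@4, Task 4@5: d1:7  d2:7  d3:7  d4:6  d5:5  d6:2  d7:2 — peak 7.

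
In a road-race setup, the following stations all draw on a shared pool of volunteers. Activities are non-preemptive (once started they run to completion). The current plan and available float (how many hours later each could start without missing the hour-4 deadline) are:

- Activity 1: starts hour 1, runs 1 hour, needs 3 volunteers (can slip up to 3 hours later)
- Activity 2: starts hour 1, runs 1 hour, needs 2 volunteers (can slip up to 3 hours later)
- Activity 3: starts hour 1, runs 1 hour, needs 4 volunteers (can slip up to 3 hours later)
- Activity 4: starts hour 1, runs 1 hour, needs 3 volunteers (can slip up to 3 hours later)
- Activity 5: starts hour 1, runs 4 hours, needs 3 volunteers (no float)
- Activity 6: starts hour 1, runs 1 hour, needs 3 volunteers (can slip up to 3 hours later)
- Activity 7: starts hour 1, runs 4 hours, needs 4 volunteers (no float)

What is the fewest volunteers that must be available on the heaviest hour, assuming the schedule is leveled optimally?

12

Early-start (Activity 1@1, Activity 2@1, Activity 3@1, Activity 4@1, Activity 5@1, Activity 6@1, Activity 7@1) gives peak 22: h1:22  h2:7  h3:7  h4:7.
Shift Activity 3→2, Activity 4→3, Activity 6→4.
Schedule Activity 1@1, Activity 2@1, Activity 3@2, Activity 4@3, Activity 5@1, Activity 6@4, Activity 7@1: h1:12  h2:11  h3:10  h4:10 — peak 12.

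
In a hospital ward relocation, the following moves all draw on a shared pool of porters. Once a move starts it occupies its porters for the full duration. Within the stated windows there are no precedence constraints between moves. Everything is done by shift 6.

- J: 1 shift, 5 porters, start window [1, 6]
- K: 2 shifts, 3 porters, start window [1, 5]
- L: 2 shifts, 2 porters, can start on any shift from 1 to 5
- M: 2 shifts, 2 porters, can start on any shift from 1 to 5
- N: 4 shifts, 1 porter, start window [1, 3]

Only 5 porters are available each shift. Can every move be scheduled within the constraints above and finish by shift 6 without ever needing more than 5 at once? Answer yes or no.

Schedule J@1, K@2, L@4, M@4, N@2: s1:5  s2:4  s3:4  s4:5  s5:5  s6:0 — peak 5 ≤ 5.

yes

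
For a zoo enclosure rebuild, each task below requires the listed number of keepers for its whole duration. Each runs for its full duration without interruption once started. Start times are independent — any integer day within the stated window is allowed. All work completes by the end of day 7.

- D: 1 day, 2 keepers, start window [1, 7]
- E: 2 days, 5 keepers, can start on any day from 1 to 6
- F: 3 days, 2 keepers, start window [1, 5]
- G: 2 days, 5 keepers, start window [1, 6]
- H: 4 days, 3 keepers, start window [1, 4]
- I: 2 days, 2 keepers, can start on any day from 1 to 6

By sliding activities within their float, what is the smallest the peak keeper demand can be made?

Early-start (D@1, E@1, F@1, G@1, H@1, I@1) gives peak 19: d1:19  d2:17  d3:5  d4:3  d5:0  d6:0  d7:0.
Shift F→2, G→5, H→3, I→3.
Schedule D@1, E@1, F@2, G@5, H@3, I@3: d1:7  d2:7  d3:7  d4:7  d5:8  d6:8  d7:0 — peak 8.

8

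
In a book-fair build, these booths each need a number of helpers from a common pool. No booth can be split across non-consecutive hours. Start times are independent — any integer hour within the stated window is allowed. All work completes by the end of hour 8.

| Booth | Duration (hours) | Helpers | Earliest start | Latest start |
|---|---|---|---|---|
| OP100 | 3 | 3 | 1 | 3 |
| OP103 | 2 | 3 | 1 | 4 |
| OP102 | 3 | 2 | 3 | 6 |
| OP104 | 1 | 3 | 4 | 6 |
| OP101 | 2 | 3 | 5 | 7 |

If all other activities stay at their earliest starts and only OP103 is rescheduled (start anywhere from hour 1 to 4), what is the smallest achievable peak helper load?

6

OP103@1: h1:6  h2:6  h3:5  h4:5  h5:5  h6:3  h7:0  h8:0 → peak 6
OP103@2: h1:3  h2:6  h3:8  h4:5  h5:5  h6:3  h7:0  h8:0 → peak 8
OP103@3: h1:3  h2:3  h3:8  h4:8  h5:5  h6:3  h7:0  h8:0 → peak 8
OP103@4: h1:3  h2:3  h3:5  h4:8  h5:8  h6:3  h7:0  h8:0 → peak 8
Best is OP103@1, peak 6.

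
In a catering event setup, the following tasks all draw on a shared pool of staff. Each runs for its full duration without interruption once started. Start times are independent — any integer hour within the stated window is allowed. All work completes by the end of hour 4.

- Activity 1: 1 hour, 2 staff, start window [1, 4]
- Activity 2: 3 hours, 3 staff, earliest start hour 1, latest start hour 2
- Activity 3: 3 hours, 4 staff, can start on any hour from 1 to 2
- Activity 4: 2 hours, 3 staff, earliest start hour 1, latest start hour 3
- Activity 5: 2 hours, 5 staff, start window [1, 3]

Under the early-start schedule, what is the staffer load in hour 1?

17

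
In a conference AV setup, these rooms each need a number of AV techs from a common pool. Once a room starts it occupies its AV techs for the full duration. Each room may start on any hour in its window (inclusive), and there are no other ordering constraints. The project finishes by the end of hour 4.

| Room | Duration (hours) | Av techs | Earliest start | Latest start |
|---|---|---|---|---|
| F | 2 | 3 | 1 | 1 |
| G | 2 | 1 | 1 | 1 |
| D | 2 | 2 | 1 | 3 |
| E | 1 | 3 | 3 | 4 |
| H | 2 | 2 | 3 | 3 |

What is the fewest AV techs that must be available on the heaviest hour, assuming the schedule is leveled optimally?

Schedule F@1, G@1, D@1, E@3, H@3: h1:6  h2:6  h3:5  h4:2 — peak 6.
No arrangement of the 6 feasible schedules does better.

6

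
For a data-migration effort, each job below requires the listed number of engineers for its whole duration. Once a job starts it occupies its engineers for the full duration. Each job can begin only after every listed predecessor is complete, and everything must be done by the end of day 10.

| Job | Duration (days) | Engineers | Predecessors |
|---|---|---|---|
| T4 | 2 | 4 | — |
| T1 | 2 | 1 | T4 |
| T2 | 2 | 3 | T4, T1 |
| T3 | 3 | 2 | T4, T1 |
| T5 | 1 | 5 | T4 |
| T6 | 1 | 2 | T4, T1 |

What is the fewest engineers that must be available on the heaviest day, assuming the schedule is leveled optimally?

Early-start (T4@1, T1@3, T2@5, T3@5, T5@3, T6@5) gives peak 7: d1:4  d2:4  d3:6  d4:1  d5:7  d6:5  d7:2  d8:0  d9:0  d10:0.
Shift T5→8, T6→7.
Schedule T4@1, T1@3, T2@5, T3@5, T5@8, T6@7: d1:4  d2:4  d3:1  d4:1  d5:5  d6:5  d7:4  d8:5  d9:0  d10:0 — peak 5.

5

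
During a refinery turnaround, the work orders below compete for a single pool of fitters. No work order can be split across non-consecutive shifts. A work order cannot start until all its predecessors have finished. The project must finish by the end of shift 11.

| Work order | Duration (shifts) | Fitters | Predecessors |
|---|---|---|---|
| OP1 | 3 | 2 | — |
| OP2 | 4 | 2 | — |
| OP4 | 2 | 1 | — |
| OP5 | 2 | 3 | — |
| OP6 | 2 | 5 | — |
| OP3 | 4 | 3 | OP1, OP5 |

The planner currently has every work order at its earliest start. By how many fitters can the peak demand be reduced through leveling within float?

8

Early-start peak: s1:13  s2:13  s3:4  s4:5  s5:3  s6:3  s7:3  s8:0  s9:0  s10:0  s11:0 ⇒ 13.
Leveled (OP1@1, OP2@1, OP4@1, OP5@4, OP6@6, OP3@8): s1:5  s2:5  s3:4  s4:5  s5:3  s6:5  s7:5  s8:3  s9:3  s10:3  s11:3 ⇒ 5.
Reduction 13 − 5 = 8.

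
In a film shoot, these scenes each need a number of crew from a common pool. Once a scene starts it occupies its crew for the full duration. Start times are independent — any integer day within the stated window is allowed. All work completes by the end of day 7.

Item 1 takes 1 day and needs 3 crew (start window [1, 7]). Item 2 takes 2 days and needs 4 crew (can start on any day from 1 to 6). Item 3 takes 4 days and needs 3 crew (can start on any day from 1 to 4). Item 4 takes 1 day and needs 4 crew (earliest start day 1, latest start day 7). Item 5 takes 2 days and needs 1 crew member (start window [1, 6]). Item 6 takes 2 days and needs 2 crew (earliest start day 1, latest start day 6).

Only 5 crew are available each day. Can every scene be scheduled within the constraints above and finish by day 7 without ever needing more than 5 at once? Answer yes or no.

The minimum achievable peak is 6; 5 < 6, so no feasible schedule stays within the cap.

no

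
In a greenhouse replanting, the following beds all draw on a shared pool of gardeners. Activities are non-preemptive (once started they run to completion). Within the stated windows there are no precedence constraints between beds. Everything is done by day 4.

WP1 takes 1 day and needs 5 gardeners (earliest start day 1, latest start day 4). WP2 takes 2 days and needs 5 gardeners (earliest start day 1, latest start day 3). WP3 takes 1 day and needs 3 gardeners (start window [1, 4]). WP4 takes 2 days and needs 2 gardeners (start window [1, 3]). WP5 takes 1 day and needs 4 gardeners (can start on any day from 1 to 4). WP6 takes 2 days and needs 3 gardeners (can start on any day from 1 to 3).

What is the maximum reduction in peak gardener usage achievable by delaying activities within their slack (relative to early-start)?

Early-start peak: d1:22  d2:10  d3:0  d4:0 ⇒ 22.
Leveled (WP1@1, WP2@2, WP3@4, WP4@3, WP5@4, WP6@1): d1:8  d2:8  d3:7  d4:9 ⇒ 9.
Reduction 22 − 9 = 13.

13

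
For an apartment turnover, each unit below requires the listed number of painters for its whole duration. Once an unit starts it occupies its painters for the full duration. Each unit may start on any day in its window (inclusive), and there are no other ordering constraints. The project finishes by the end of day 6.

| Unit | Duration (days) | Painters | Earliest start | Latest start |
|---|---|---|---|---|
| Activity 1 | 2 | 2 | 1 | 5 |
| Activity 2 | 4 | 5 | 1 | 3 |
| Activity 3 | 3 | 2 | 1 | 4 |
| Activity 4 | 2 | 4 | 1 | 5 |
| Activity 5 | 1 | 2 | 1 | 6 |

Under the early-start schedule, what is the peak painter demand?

15

Early-start schedule: Activity 1@1, Activity 2@1, Activity 3@1, Activity 4@1, Activity 5@1.
Load per day: day 1: 15, day 2: 13, day 3: 7, day 4: 5, day 5: 0, day 6: 0.
Peak is 15.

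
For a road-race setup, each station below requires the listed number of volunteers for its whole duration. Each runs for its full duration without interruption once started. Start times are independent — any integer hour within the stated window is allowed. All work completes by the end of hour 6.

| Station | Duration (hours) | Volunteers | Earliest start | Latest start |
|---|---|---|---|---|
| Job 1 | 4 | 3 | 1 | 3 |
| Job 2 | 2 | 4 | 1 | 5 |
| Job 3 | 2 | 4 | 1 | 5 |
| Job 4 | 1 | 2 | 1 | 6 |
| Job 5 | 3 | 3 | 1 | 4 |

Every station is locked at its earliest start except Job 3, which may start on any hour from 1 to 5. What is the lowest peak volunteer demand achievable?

12

Job 3@1: h1:16  h2:14  h3:6  h4:3  h5:0  h6:0 → peak 16
Job 3@2: h1:12  h2:14  h3:10  h4:3  h5:0  h6:0 → peak 14
Job 3@3: h1:12  h2:10  h3:10  h4:7  h5:0  h6:0 → peak 12
Job 3@4: h1:12  h2:10  h3:6  h4:7  h5:4  h6:0 → peak 12
Job 3@5: h1:12  h2:10  h3:6  h4:3  h5:4  h6:4 → peak 12
Best is Job 3@3, peak 12.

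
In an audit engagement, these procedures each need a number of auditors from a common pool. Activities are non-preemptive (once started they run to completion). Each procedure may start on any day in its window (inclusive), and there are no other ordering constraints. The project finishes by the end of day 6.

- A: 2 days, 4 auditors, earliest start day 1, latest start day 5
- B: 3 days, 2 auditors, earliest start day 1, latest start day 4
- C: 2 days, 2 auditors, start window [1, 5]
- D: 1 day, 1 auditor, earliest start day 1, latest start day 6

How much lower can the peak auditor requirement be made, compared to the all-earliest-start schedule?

5

Early-start peak: d1:9  d2:8  d3:2  d4:0  d5:0  d6:0 ⇒ 9.
Leveled (A@1, B@3, C@3, D@5): d1:4  d2:4  d3:4  d4:4  d5:3  d6:0 ⇒ 4.
Reduction 9 − 4 = 5.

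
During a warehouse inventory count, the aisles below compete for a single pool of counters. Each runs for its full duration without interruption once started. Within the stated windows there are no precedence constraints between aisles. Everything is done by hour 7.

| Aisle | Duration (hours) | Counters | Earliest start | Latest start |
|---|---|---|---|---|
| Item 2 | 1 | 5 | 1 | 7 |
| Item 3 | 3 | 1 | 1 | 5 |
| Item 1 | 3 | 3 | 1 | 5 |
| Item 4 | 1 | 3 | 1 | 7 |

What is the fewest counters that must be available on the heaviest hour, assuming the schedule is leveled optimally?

Early-start (Item 2@1, Item 3@1, Item 1@1, Item 4@1) gives peak 12: h1:12  h2:4  h3:4  h4:0  h5:0  h6:0  h7:0.
Shift Item 3→2, Item 1→2, Item 4→5.
Schedule Item 2@1, Item 3@2, Item 1@2, Item 4@5: h1:5  h2:4  h3:4  h4:4  h5:3  h6:0  h7:0 — peak 5.

5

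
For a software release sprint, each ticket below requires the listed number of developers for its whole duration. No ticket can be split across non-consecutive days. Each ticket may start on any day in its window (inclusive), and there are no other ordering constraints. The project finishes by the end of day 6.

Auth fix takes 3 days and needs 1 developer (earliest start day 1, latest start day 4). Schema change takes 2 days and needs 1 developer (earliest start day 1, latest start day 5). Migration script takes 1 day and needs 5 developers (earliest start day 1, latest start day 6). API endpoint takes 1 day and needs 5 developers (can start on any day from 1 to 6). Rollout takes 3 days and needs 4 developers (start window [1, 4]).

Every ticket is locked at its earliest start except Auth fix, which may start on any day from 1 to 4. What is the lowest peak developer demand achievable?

Auth fix@1: d1:16  d2:6  d3:5  d4:0  d5:0  d6:0 → peak 16
Auth fix@2: d1:15  d2:6  d3:5  d4:1  d5:0  d6:0 → peak 15
Auth fix@3: d1:15  d2:5  d3:5  d4:1  d5:1  d6:0 → peak 15
Auth fix@4: d1:15  d2:5  d3:4  d4:1  d5:1  d6:1 → peak 15
Best is Auth fix@2, peak 15.

15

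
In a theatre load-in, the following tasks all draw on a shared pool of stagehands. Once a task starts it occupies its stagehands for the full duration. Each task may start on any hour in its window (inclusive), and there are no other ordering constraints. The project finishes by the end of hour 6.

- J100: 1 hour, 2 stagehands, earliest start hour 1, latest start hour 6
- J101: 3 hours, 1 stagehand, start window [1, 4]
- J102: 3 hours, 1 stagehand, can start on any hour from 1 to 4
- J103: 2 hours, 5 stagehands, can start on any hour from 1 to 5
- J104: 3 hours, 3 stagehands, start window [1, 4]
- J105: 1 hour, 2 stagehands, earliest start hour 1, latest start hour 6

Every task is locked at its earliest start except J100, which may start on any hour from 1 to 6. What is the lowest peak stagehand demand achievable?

J100@1: h1:14  h2:10  h3:5  h4:0  h5:0  h6:0 → peak 14
J100@2: h1:12  h2:12  h3:5  h4:0  h5:0  h6:0 → peak 12
J100@3: h1:12  h2:10  h3:7  h4:0  h5:0  h6:0 → peak 12
J100@4: h1:12  h2:10  h3:5  h4:2  h5:0  h6:0 → peak 12
J100@5: h1:12  h2:10  h3:5  h4:0  h5:2  h6:0 → peak 12
J100@6: h1:12  h2:10  h3:5  h4:0  h5:0  h6:2 → peak 12
Best is J100@2, peak 12.

12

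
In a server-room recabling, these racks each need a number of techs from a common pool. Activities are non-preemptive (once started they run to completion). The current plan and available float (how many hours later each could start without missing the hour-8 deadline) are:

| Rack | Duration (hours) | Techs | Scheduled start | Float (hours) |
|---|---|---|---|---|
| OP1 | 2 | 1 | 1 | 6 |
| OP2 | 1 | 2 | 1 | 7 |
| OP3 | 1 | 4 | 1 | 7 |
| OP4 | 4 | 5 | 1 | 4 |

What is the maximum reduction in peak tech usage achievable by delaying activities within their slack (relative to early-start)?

Early-start peak: h1:12  h2:6  h3:5  h4:5  h5:0  h6:0  h7:0  h8:0 ⇒ 12.
Leveled (OP1@1, OP2@1, OP3@2, OP4@3): h1:3  h2:5  h3:5  h4:5  h5:5  h6:5  h7:0  h8:0 ⇒ 5.
Reduction 12 − 5 = 7.

7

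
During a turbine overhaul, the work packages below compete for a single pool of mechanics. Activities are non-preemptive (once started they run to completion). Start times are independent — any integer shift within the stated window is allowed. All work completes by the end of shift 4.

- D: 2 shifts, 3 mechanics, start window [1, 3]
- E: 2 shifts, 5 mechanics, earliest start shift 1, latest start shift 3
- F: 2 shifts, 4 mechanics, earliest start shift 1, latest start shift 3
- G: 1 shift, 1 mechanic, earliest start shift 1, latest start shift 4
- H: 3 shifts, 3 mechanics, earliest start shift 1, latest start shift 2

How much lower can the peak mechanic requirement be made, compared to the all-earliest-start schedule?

6

Early-start peak: s1:16  s2:15  s3:3  s4:0 ⇒ 16.
Leveled (D@1, E@3, F@1, G@1, H@2): s1:8  s2:10  s3:8  s4:8 ⇒ 10.
Reduction 16 − 10 = 6.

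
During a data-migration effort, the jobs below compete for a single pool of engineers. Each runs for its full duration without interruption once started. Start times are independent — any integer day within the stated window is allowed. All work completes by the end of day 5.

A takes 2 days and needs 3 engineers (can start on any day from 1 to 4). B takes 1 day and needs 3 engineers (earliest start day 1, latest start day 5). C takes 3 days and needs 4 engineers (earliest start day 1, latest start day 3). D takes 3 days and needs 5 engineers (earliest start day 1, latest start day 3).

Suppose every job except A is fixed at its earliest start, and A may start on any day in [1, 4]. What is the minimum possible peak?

A@1: d1:15  d2:12  d3:9  d4:0  d5:0 → peak 15
A@2: d1:12  d2:12  d3:12  d4:0  d5:0 → peak 12
A@3: d1:12  d2:9  d3:12  d4:3  d5:0 → peak 12
A@4: d1:12  d2:9  d3:9  d4:3  d5:3 → peak 12
Best is A@2, peak 12.

12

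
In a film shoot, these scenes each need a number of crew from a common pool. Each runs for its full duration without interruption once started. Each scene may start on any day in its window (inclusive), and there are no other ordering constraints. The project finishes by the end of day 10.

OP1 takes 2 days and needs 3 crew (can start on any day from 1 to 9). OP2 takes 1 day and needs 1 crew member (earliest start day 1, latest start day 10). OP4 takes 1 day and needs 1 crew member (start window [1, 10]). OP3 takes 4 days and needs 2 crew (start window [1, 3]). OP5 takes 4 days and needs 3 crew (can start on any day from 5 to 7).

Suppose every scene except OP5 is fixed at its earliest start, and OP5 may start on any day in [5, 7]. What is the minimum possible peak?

OP5@5: d1:7  d2:5  d3:2  d4:2  d5:3  d6:3  d7:3  d8:3  d9:0  d10:0 → peak 7
OP5@6: d1:7  d2:5  d3:2  d4:2  d5:0  d6:3  d7:3  d8:3  d9:3  d10:0 → peak 7
OP5@7: d1:7  d2:5  d3:2  d4:2  d5:0  d6:0  d7:3  d8:3  d9:3  d10:3 → peak 7
Best is OP5@5, peak 7.

7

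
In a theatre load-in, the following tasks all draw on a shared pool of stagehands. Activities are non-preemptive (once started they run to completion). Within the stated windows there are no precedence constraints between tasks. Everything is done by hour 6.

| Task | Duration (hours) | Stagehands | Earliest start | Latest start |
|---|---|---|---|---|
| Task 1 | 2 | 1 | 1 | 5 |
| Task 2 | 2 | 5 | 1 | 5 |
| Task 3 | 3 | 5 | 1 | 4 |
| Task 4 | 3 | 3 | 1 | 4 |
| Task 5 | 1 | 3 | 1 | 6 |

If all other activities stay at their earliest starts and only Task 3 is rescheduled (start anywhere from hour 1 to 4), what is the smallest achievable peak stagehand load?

12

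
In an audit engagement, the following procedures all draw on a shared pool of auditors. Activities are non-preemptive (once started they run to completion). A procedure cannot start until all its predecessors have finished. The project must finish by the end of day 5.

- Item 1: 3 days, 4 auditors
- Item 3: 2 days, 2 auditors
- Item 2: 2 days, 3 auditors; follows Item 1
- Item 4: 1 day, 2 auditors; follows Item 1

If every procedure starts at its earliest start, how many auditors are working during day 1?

At early start, day 1 has: Item 1, Item 3.
Demand: 4 + 2 = 6.

6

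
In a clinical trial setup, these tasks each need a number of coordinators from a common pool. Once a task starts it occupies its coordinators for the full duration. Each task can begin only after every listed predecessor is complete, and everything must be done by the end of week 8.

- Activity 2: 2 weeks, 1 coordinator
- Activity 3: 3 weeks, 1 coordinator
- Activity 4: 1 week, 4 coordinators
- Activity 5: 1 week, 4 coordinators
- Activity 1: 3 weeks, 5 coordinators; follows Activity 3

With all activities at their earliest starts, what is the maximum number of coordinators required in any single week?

Early-start schedule: Activity 2@1, Activity 3@1, Activity 4@1, Activity 5@1, Activity 1@4.
Load per week: week 1: 10, week 2: 2, week 3: 1, week 4: 5, week 5: 5, week 6: 5, week 7: 0, week 8: 0.
Peak is 10.

10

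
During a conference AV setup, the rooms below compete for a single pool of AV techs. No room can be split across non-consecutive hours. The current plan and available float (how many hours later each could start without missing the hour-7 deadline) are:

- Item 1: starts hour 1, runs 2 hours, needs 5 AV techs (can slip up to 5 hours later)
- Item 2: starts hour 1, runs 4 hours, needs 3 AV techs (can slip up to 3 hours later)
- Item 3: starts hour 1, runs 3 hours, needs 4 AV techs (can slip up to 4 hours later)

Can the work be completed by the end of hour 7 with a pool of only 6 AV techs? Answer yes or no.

no

The minimum achievable peak is 7; 6 < 7, so no feasible schedule stays within the cap.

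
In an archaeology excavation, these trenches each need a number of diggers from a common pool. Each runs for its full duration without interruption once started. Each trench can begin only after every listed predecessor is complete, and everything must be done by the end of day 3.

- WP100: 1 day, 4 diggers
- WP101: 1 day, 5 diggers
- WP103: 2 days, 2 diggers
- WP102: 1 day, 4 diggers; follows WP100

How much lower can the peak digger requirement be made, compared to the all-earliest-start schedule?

Early-start peak: d1:11  d2:6  d3:0 ⇒ 11.
Leveled (WP100@1, WP101@3, WP103@1, WP102@2): d1:6  d2:6  d3:5 ⇒ 6.
Reduction 11 − 6 = 5.

5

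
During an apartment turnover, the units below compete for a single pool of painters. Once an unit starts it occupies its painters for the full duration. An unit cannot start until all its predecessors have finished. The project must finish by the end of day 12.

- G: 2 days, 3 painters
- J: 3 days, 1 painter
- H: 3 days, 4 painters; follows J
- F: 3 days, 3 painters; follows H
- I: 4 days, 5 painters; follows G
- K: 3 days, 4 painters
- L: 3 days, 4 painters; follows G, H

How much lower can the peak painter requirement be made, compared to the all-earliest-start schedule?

Early-start peak: d1:8  d2:8  d3:10  d4:9  d5:9  d6:9  d7:7  d8:7  d9:7  d10:0  d11:0  d12:0 ⇒ 10.
Leveled (G@1, J@1, H@7, F@10, I@3, K@7, L@10): d1:4  d2:4  d3:6  d4:5  d5:5  d6:5  d7:8  d8:8  d9:8  d10:7  d11:7  d12:7 ⇒ 8.
Reduction 10 − 8 = 2.

2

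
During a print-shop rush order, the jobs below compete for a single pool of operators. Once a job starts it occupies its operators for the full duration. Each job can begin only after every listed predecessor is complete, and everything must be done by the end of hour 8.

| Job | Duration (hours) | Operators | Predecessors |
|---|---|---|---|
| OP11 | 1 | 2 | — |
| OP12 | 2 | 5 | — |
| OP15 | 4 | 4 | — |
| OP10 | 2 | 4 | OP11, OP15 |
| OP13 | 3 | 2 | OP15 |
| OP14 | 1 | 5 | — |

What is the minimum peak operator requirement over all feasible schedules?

Early-start (OP11@1, OP12@1, OP15@1, OP10@5, OP13@5, OP14@1) gives peak 16: h1:16  h2:9  h3:4  h4:4  h5:6  h6:6  h7:2  h8:0.
Shift OP15→2, OP10→6, OP13→6, OP14→3.
Schedule OP11@1, OP12@1, OP15@2, OP10@6, OP13@6, OP14@3: h1:7  h2:9  h3:9  h4:4  h5:4  h6:6  h7:6  h8:2 — peak 9.

9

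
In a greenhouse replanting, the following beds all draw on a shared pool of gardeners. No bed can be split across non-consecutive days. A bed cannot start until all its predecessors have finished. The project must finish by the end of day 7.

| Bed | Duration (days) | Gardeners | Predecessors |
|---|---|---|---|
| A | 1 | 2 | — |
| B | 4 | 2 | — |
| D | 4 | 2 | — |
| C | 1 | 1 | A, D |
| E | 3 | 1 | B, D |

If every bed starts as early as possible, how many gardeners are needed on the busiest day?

Early-start schedule: A@1, B@1, D@1, C@5, E@5.
Load per day: day 1: 6, day 2: 4, day 3: 4, day 4: 4, day 5: 2, day 6: 1, day 7: 1.
Peak is 6.

6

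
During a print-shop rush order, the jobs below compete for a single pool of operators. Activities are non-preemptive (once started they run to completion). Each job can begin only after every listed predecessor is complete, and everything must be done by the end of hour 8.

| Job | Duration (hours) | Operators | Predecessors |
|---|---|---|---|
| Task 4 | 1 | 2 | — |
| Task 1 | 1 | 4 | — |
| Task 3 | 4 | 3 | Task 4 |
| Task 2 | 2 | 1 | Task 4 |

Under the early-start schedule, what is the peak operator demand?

6

Early-start schedule: Task 4@1, Task 1@1, Task 3@2, Task 2@2.
Load per hour: hour 1: 6, hour 2: 4, hour 3: 4, hour 4: 3, hour 5: 3, hour 6: 0, hour 7: 0, hour 8: 0.
Peak is 6.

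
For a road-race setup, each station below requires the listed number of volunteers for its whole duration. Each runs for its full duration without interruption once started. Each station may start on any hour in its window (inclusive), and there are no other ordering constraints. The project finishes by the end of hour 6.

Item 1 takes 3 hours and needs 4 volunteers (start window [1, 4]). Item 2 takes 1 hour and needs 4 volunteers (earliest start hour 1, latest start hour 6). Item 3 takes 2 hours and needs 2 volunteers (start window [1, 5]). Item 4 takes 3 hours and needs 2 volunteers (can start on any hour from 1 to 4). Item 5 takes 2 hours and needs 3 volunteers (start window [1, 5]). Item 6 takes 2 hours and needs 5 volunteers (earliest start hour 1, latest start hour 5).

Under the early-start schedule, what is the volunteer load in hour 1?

At early start, hour 1 has: Item 1, Item 2, Item 3, Item 4, Item 5, Item 6.
Demand: 4 + 4 + 2 + 2 + 3 + 5 = 20.

20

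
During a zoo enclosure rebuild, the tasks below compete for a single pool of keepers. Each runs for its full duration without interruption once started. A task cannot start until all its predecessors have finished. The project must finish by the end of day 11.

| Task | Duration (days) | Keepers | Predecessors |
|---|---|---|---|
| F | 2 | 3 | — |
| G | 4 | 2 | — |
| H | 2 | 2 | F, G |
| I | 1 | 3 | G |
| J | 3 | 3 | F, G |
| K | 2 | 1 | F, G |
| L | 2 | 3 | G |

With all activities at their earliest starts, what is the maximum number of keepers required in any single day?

Early-start schedule: F@1, G@1, H@5, I@5, J@5, K@5, L@5.
Load per day: day 1: 5, day 2: 5, day 3: 2, day 4: 2, day 5: 12, day 6: 9, day 7: 3, day 8: 0, day 9: 0, day 10: 0, day 11: 0.
Peak is 12.

12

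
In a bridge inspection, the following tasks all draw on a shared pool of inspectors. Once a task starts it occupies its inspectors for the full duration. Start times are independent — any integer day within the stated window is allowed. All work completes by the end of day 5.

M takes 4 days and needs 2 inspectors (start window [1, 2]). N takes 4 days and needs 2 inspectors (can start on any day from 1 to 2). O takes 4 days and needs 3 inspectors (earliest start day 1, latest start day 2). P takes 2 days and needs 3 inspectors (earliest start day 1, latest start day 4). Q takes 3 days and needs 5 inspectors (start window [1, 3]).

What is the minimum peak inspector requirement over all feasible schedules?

Early-start (M@1, N@1, O@1, P@1, Q@1) gives peak 15: d1:15  d2:15  d3:12  d4:7  d5:0.
Shift Q→3.
Schedule M@1, N@1, O@1, P@1, Q@3: d1:10  d2:10  d3:12  d4:12  d5:5 — peak 12.

12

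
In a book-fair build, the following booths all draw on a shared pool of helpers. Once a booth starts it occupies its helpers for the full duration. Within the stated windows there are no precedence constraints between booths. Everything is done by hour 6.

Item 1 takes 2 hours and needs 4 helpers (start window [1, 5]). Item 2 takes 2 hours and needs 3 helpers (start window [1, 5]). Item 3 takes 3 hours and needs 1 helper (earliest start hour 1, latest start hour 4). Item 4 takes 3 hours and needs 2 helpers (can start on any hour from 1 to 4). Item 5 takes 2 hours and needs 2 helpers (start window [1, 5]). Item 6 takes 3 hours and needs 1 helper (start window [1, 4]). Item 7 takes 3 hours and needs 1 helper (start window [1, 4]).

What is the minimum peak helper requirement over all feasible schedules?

6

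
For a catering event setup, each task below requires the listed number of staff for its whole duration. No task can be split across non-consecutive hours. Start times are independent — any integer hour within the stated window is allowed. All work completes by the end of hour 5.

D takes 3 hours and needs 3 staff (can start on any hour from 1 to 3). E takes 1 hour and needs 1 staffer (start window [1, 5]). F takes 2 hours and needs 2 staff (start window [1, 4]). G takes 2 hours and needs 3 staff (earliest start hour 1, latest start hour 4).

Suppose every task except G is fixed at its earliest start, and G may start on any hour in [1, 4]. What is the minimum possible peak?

G@1: h1:9  h2:8  h3:3  h4:0  h5:0 → peak 9
G@2: h1:6  h2:8  h3:6  h4:0  h5:0 → peak 8
G@3: h1:6  h2:5  h3:6  h4:3  h5:0 → peak 6
G@4: h1:6  h2:5  h3:3  h4:3  h5:3 → peak 6
Best is G@3, peak 6.

6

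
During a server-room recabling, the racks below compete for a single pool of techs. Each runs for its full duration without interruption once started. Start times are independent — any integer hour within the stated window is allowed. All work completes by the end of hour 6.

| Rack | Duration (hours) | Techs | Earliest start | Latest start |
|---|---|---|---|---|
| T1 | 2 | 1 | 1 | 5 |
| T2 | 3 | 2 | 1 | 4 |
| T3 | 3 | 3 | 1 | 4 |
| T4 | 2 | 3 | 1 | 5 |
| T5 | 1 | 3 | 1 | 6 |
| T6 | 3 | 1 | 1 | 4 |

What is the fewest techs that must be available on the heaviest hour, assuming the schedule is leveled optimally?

5

Early-start (T1@1, T2@1, T3@1, T4@1, T5@1, T6@1) gives peak 13: h1:13  h2:10  h3:6  h4:0  h5:0  h6:0.
Shift T2→4, T4→4, T5→6.
Schedule T1@1, T2@4, T3@1, T4@4, T5@6, T6@1: h1:5  h2:5  h3:4  h4:5  h5:5  h6:5 — peak 5.
Total tech-hours = 29 over 6 hours ⇒ peak ≥ ⌈29/6⌉ = 5, so 5 is optimal.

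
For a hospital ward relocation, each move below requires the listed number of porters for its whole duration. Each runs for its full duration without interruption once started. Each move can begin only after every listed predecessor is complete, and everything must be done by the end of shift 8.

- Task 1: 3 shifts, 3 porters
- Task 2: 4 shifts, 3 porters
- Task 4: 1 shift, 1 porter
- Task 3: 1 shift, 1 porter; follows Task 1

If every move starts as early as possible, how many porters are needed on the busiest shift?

Early-start schedule: Task 1@1, Task 2@1, Task 4@1, Task 3@4.
Load per shift: shift 1: 7, shift 2: 6, shift 3: 6, shift 4: 4, shift 5: 0, shift 6: 0, shift 7: 0, shift 8: 0.
Peak is 7.

7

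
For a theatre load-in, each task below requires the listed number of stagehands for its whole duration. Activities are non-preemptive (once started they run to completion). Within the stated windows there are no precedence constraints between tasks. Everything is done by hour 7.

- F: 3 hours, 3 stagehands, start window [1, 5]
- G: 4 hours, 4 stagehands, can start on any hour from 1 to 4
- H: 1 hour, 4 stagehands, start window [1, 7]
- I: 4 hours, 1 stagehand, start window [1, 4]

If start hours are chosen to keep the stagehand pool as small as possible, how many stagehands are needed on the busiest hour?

Early-start (F@1, G@1, H@1, I@1) gives peak 12: h1:12  h2:8  h3:8  h4:5  h5:0  h6:0  h7:0.
Shift H→5, I→4.
Schedule F@1, G@1, H@5, I@4: h1:7  h2:7  h3:7  h4:5  h5:5  h6:1  h7:1 — peak 7.

7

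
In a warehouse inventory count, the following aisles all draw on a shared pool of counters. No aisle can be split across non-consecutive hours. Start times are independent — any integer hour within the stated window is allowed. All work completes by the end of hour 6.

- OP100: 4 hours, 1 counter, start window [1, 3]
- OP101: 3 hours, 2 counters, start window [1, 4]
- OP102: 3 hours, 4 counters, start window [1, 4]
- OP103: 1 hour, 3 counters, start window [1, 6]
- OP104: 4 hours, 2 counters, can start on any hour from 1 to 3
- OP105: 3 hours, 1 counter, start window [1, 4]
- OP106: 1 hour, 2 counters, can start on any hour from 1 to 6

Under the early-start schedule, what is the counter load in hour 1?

15

At early start, hour 1 has: OP100, OP101, OP102, OP103, OP104, OP105, OP106.
Demand: 1 + 2 + 4 + 3 + 2 + 1 + 2 = 15.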